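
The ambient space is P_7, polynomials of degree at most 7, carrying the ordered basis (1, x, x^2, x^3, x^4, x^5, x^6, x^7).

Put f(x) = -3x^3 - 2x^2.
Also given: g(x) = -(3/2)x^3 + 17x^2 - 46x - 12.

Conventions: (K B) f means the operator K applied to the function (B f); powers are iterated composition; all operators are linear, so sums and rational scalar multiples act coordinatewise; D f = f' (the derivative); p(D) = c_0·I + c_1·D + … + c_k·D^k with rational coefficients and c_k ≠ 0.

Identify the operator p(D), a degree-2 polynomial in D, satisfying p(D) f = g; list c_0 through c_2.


D^0 f = -3x^3 - 2x^2
D^1 f = -9x^2 - 4x
D^2 f = -18x - 4
matching coefficients of g against c_0 f + c_1 Df + … from the top degree down determines the c_i
solution: c_0 = 1/2, c_1 = -2, c_2 = 3

p(D) = (1/2)·I − 2·D + 3·D^2, i.e. c_0 = 1/2, c_1 = -2, c_2 = 3


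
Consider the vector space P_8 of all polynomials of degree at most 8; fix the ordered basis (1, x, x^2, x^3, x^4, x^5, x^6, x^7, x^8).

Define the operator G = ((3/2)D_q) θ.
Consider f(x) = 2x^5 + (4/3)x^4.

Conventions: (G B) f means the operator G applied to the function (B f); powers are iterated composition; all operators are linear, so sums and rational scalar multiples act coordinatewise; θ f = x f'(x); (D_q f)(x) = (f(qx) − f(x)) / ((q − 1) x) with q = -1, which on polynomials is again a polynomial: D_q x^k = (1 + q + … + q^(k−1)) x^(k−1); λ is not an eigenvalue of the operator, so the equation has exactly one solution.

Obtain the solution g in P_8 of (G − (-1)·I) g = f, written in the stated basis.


write g with unknown coordinates in the stated basis and equate coefficients in (G − (-1)·I) g = f
solving from the highest basis element down gives g = 2x^5 - (41/3)x^4
check: G g = 15x^4
so G g − (-1)·g = 2x^5 + (4/3)x^4 = f ✓

g(x) = 2x^5 - (41/3)x^4


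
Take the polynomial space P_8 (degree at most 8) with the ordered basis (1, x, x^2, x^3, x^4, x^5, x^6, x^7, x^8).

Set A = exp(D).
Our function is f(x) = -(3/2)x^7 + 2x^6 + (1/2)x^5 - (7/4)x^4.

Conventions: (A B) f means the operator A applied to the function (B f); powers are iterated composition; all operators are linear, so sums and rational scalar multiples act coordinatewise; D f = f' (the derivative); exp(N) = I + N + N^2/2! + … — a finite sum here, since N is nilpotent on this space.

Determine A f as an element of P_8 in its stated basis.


order-1 term: -(21/2)x^6 + 12x^5 + (5/2)x^4 - 7x^3
order-2 term: -(63/2)x^5 + 30x^4 + 5x^3 - (21/2)x^2
order-3 term: -(105/2)x^4 + 40x^3 + 5x^2 - 7x
order-4 term: -(105/2)x^3 + 30x^2 + (5/2)x - 7/4
order-5 term: -(63/2)x^2 + 12x + 1/2
order-6 term: -(21/2)x + 2
order-7 term: -3/2
the series for exp(D) f terminates at order 7
exp(D) f = -(3/2)x^7 - (17/2)x^6 - 19x^5 - (87/4)x^4 - (29/2)x^3 - 7x^2 - 3x - 3/4

the image equals g(x) = -(3/2)x^7 - (17/2)x^6 - 19x^5 - (87/4)x^4 - (29/2)x^3 - 7x^2 - 3x - 3/4


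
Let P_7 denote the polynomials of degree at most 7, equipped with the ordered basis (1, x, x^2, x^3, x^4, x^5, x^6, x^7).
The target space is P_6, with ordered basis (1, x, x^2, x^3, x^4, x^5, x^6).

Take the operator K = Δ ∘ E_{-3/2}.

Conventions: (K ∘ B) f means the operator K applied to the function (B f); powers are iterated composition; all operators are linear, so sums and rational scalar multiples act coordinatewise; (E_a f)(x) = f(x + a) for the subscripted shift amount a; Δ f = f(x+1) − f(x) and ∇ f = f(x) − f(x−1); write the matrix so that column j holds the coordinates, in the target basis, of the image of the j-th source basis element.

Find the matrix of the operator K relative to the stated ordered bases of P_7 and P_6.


the matrix is [[0, 1, -2, 13/4, -5, 121/16, -91/8, 1093/64]; [0, 0, 2, -6, 13, -25, 363/8, -637/8]; [0, 0, 0, 3, -12, 65/2, -75, 2541/16]; [0, 0, 0, 0, 4, -20, 65, -175]; [0, 0, 0, 0, 0, 5, -30, 455/4]; [0, 0, 0, 0, 0, 0, 6, -42]; [0, 0, 0, 0, 0, 0, 0, 7]] (rows listed top to bottom)

image of 1: 0
image of x: 1
image of x^2: 2x - 2
image of x^3: 3x^2 - 6x + 13/4
image of x^4: 4x^3 - 12x^2 + 13x - 5
image of x^5: 5x^4 - 20x^3 + (65/2)x^2 - 25x + 121/16
image of x^6: 6x^5 - 30x^4 + 65x^3 - 75x^2 + (363/8)x - 91/8
image of x^7: 7x^6 - 42x^5 + (455/4)x^4 - 175x^3 + (2541/16)x^2 - (637/8)x + 1093/64
each image's coordinates form column j of the matrix


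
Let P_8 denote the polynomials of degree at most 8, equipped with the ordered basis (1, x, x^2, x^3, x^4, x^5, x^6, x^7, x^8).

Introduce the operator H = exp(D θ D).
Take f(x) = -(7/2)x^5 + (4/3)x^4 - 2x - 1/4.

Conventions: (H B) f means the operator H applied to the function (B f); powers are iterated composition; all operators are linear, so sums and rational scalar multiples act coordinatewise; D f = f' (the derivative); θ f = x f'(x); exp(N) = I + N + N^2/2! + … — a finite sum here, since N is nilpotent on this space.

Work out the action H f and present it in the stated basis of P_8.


order-1 term: -280x^3 + 48x^2
order-2 term: -1680x + 48
the series for exp(D θ D) f terminates at order 2
exp(D θ D) f = -(7/2)x^5 + (4/3)x^4 - 280x^3 + 48x^2 - 1682x + 191/4

the result is g(x) = -(7/2)x^5 + (4/3)x^4 - 280x^3 + 48x^2 - 1682x + 191/4


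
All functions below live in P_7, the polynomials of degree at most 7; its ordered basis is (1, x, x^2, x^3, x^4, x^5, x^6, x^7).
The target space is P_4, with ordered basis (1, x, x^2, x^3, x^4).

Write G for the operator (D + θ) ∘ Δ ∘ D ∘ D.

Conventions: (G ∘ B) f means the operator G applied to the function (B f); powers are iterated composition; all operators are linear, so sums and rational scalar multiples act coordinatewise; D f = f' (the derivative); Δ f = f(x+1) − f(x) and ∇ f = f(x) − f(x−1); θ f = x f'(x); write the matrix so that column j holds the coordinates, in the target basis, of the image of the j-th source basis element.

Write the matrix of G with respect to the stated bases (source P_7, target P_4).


image of 1: 0
image of x: 0
image of x^2: 0
image of x^3: 0
image of x^4: 24x + 24
image of x^5: 120x^2 + 180x + 60
image of x^6: 360x^3 + 720x^2 + 480x + 120
image of x^7: 840x^4 + 2100x^3 + 2100x^2 + 1050x + 210
each image's coordinates form column j of the matrix

the matrix is [[0, 0, 0, 0, 24, 60, 120, 210]; [0, 0, 0, 0, 24, 180, 480, 1050]; [0, 0, 0, 0, 0, 120, 720, 2100]; [0, 0, 0, 0, 0, 0, 360, 2100]; [0, 0, 0, 0, 0, 0, 0, 840]] (rows listed top to bottom)


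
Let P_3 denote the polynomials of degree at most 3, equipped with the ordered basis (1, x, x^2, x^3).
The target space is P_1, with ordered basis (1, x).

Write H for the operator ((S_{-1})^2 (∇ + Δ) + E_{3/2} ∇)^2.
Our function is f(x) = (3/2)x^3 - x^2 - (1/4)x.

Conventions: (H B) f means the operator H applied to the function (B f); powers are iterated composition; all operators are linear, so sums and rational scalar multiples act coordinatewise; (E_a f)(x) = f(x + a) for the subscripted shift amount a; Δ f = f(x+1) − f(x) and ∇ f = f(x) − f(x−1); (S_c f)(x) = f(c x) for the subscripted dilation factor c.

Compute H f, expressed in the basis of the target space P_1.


∇ f = (9/2)x^2 - (13/2)x + 9/4
Δ f = (9/2)x^2 + (5/2)x + 1/4
(∇ + Δ) f = 9x^2 - 4x + 5/2
S_{-1} (∇ + Δ) f = 9x^2 + 4x + 5/2
S_{-1} S_{-1} (∇ + Δ) f = 9x^2 - 4x + 5/2
∇ f = (9/2)x^2 - (13/2)x + 9/4
E_{3/2} ∇ f = (9/2)x^2 + 7x + 21/8
((S_{-1})^2 (∇ + Δ) + E_{3/2} ∇) f = (27/2)x^2 + 3x + 41/8
∇ ((S_{-1})^2 (∇ + Δ) + E_{3/2} ∇) f = 27x - 21/2
Δ ((S_{-1})^2 (∇ + Δ) + E_{3/2} ∇) f = 27x + 33/2
(∇ + Δ) ((S_{-1})^2 (∇ + Δ) + E_{3/2} ∇) f = 54x + 6
S_{-1} (∇ + Δ) ((S_{-1})^2 (∇ + Δ) + E_{3/2} ∇) f = -54x + 6
S_{-1} S_{-1} (∇ + Δ) ((S_{-1})^2 (∇ + Δ) + E_{3/2} ∇) f = 54x + 6
∇ ((S_{-1})^2 (∇ + Δ) + E_{3/2} ∇) f = 27x - 21/2
E_{3/2} ∇ ((S_{-1})^2 (∇ + Δ) + E_{3/2} ∇) f = 27x + 30
((S_{-1})^2 (∇ + Δ) + E_{3/2} ∇) ((S_{-1})^2 (∇ + Δ) + E_{3/2} ∇) f = 81x + 36

the result is g(x) = 81x + 36


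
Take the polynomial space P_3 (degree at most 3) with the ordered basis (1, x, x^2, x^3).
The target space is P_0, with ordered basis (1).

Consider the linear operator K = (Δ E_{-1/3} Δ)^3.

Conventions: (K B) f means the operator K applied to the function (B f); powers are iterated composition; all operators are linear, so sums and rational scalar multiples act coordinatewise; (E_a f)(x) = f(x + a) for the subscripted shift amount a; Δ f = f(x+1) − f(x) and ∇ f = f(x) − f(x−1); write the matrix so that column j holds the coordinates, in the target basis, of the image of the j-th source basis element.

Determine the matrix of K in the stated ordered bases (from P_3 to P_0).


the matrix is [[0, 0, 0, 0]] (rows listed top to bottom)

image of 1: 0
image of x: 0
image of x^2: 0
image of x^3: 0
each image's coordinates form column j of the matrix


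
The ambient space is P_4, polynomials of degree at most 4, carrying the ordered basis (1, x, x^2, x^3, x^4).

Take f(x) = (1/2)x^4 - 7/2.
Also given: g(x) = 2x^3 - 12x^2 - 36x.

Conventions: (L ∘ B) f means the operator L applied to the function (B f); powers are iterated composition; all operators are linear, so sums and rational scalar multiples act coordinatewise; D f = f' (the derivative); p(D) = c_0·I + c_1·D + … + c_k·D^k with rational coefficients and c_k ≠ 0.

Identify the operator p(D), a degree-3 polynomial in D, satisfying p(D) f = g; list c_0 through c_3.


c_0 = 0, c_1 = 1, c_2 = -2, c_3 = -3

D^0 f = (1/2)x^4 - 7/2
D^1 f = 2x^3
D^2 f = 6x^2
D^3 f = 12x
matching coefficients of g against c_0 f + c_1 Df + … from the top degree down determines the c_i
solution: c_0 = 0, c_1 = 1, c_2 = -2, c_3 = -3


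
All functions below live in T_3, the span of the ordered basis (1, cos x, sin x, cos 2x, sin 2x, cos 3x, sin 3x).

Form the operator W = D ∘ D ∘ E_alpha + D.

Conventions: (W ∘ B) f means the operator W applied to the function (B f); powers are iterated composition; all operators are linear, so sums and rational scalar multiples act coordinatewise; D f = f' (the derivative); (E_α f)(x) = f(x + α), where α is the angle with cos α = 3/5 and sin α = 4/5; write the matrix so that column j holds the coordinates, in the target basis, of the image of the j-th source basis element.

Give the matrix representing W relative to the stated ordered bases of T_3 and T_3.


image of 1: 0
image of cos x: -(3/5)cos x - (1/5)sin x
image of sin x: (1/5)cos x - (3/5)sin x
image of cos 2x: (28/25)cos 2x + (46/25)sin 2x
image of sin 2x: -(46/25)cos 2x + (28/25)sin 2x
image of cos 3x: (1053/125)cos 3x + (21/125)sin 3x
image of sin 3x: -(21/125)cos 3x + (1053/125)sin 3x
each image's coordinates form column j of the matrix

the matrix is [[0, 0, 0, 0, 0, 0, 0]; [0, -3/5, 1/5, 0, 0, 0, 0]; [0, -1/5, -3/5, 0, 0, 0, 0]; [0, 0, 0, 28/25, -46/25, 0, 0]; [0, 0, 0, 46/25, 28/25, 0, 0]; [0, 0, 0, 0, 0, 1053/125, -21/125]; [0, 0, 0, 0, 0, 21/125, 1053/125]] (rows listed top to bottom)


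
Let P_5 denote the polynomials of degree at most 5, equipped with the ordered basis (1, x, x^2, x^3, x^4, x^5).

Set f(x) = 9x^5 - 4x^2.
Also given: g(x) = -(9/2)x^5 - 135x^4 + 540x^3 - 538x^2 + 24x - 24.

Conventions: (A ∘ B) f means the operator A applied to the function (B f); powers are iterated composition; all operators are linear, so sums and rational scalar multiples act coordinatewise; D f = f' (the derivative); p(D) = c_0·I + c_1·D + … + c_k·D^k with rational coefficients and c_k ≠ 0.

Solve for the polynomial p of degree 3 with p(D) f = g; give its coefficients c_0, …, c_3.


c_0 = -1/2, c_1 = -3, c_2 = 3, c_3 = -1

D^0 f = 9x^5 - 4x^2
D^1 f = 45x^4 - 8x
D^2 f = 180x^3 - 8
D^3 f = 540x^2
matching coefficients of g against c_0 f + c_1 Df + … from the top degree down determines the c_i
solution: c_0 = -1/2, c_1 = -3, c_2 = 3, c_3 = -1


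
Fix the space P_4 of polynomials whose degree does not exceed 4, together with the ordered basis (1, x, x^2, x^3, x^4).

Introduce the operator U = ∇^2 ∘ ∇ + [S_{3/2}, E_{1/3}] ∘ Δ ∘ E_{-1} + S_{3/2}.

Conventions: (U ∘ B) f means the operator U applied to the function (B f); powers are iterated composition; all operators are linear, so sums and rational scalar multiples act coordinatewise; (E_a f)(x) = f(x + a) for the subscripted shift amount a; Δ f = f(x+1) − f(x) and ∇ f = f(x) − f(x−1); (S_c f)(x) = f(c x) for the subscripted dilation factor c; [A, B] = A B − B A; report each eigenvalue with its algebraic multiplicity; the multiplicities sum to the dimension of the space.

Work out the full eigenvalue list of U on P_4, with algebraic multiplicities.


image of 1: 1
image of x: (3/2)x
image of x^2: (9/4)x^2 - 1/3
image of x^3: (27/8)x^3 - (3/2)x + 73/12
image of x^4: (81/16)x^4 - (9/2)x^2 + (49/2)x - 977/27
the matrix is upper triangular; its diagonal is (1, 3/2, 9/4, 27/8, 81/16)
for a triangular matrix the eigenvalues are the diagonal entries, with algebraic multiplicity their repetition count

λ = 1 (multiplicity 1), λ = 3/2 (multiplicity 1), λ = 9/4 (multiplicity 1), λ = 27/8 (multiplicity 1), λ = 81/16 (multiplicity 1)


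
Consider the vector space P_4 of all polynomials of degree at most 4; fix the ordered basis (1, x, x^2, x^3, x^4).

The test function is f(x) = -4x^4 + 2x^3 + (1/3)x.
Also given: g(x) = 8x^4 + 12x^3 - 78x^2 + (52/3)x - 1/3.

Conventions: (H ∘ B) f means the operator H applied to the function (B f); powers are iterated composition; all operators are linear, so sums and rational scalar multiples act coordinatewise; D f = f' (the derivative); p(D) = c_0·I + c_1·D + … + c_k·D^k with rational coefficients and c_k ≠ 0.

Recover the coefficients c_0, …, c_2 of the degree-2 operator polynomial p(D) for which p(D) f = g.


D^0 f = -4x^4 + 2x^3 + (1/3)x
D^1 f = -16x^3 + 6x^2 + 1/3
D^2 f = -48x^2 + 12x
matching coefficients of g against c_0 f + c_1 Df + … from the top degree down determines the c_i
solution: c_0 = -2, c_1 = -1, c_2 = 3/2

c_0 = -2, c_1 = -1, c_2 = 3/2


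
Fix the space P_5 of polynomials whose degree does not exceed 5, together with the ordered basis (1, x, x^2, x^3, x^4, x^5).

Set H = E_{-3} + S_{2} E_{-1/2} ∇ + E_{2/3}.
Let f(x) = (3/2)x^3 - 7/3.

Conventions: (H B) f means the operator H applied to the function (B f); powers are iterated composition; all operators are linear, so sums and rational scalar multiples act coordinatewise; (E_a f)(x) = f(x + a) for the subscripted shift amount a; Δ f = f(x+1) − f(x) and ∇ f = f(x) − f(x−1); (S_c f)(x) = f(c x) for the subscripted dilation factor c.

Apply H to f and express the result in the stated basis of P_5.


g(x) = 3x^3 + (15/2)x^2 + (49/2)x - 2869/72

E_{-3} f = (3/2)x^3 - (27/2)x^2 + (81/2)x - 257/6
∇ f = (9/2)x^2 - (9/2)x + 3/2
E_{-1/2} ∇ f = (9/2)x^2 - 9x + 39/8
S_{2} E_{-1/2} ∇ f = 18x^2 - 18x + 39/8
E_{2/3} f = (3/2)x^3 + 3x^2 + 2x - 17/9
(E_{-3} + S_{2} E_{-1/2} ∇ + E_{2/3}) f = 3x^3 + (15/2)x^2 + (49/2)x - 2869/72


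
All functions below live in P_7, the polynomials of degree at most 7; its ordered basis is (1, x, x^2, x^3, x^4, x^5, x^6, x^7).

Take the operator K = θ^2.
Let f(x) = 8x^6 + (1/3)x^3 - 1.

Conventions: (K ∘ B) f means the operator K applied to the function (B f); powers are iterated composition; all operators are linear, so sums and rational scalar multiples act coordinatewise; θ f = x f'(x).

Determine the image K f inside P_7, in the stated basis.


θ f = 48x^6 + x^3
θ θ f = 288x^6 + 3x^3

the image equals g(x) = 288x^6 + 3x^3


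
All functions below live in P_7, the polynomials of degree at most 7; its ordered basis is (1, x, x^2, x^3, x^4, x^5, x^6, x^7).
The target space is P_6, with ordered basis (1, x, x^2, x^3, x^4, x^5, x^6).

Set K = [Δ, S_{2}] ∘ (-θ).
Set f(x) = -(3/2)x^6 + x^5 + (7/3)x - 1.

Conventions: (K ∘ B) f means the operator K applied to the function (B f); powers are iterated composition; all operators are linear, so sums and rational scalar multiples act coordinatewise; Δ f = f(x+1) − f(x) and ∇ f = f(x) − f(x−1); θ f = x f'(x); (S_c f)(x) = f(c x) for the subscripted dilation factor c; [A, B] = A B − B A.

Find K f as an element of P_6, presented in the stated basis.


the image equals g(x) = 1728x^5 + 6080x^4 + 8880x^3 + 6700x^2 + 2598x + 1229/3

θ f = -9x^6 + 5x^5 + (7/3)x
(-θ) f = 9x^6 - 5x^5 - (7/3)x
S_{2} (-θ) f = 576x^6 - 160x^5 - (14/3)x
Δ S_{2} (-θ) f = 3456x^5 + 7840x^4 + 9920x^3 + 7040x^2 + 2656x + 1234/3
Δ (-θ) f = 54x^5 + 110x^4 + 130x^3 + 85x^2 + 29x + 5/3
S_{2} Δ (-θ) f = 1728x^5 + 1760x^4 + 1040x^3 + 340x^2 + 58x + 5/3
[Δ, S_{2}] (-θ) f = 1728x^5 + 6080x^4 + 8880x^3 + 6700x^2 + 2598x + 1229/3


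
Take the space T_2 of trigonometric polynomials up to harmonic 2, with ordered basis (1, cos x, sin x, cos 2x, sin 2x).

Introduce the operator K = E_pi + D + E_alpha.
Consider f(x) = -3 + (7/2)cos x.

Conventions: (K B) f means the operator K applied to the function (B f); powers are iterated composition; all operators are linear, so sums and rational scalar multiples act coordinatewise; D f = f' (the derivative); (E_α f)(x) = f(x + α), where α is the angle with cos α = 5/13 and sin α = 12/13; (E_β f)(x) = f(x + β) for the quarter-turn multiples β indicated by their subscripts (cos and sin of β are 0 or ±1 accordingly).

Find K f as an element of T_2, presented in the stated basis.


the image equals g(x) = -6 - (28/13)cos x - (175/26)sin x

E_pi f = -3 - (7/2)cos x
D f = -(7/2)sin x
E_alpha f = -3 + (35/26)cos x - (42/13)sin x
(E_pi + D + E_alpha) f = -6 - (28/13)cos x - (175/26)sin x


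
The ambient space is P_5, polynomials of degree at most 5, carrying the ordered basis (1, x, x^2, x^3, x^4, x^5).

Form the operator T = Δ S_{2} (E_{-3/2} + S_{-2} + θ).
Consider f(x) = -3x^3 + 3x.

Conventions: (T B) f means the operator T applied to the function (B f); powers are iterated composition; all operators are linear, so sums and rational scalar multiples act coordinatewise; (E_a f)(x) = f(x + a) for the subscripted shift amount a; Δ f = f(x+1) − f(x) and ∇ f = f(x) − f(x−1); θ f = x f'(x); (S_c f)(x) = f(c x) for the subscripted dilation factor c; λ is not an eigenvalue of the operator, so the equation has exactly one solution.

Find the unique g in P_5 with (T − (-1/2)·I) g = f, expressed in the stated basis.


the result is g(x) = -6x^3 - 1152x^2 + 127446x + 50250

write g with unknown coordinates in the stated basis and equate coefficients in (T − (-1/2)·I) g = f
solving from the highest basis element down gives g = -6x^3 - 1152x^2 + 127446x + 50250
check: T g = 576x^2 - 63720x - 25125
so T g − (-1/2)·g = -3x^3 + 3x = f ✓


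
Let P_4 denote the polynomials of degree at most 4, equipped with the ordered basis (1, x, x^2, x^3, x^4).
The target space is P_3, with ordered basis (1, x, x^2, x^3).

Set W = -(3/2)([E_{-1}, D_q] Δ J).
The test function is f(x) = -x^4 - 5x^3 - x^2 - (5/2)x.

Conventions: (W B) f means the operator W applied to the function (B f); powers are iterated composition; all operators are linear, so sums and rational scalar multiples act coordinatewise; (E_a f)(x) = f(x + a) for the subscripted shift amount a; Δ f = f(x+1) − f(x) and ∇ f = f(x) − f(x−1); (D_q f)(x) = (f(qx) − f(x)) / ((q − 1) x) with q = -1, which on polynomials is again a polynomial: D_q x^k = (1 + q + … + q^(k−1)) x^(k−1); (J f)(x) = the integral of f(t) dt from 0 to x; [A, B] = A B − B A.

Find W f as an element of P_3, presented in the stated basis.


J f = -(1/5)x^5 - (5/4)x^4 - (1/3)x^3 - (5/4)x^2
Δ J f = -x^4 - 7x^3 - (21/2)x^2 - (19/2)x - 91/30
D_q Δ J f = -7x^2 - 19/2
E_{-1} D_q Δ J f = -7x^2 + 14x - 33/2
E_{-1} Δ J f = -x^4 - 3x^3 + (9/2)x^2 - (11/2)x + 59/30
D_q E_{-1} Δ J f = -3x^2 - 11/2
[E_{-1}, D_q] Δ J f = -4x^2 + 14x - 11
(-(3/2)([E_{-1}, D_q] Δ J)) f = 6x^2 - 21x + 33/2

g(x) = 6x^2 - 21x + 33/2


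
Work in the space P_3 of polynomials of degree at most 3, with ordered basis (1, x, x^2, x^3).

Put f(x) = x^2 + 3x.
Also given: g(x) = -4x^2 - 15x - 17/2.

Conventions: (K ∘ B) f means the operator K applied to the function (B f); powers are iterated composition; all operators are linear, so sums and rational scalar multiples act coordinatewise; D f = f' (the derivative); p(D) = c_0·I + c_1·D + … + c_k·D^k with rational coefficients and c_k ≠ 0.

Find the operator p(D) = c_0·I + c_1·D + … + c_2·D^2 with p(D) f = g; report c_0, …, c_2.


D^0 f = x^2 + 3x
D^1 f = 2x + 3
D^2 f = 2
matching coefficients of g against c_0 f + c_1 Df + … from the top degree down determines the c_i
solution: c_0 = -4, c_1 = -3/2, c_2 = -2

p(D) = -4·I − (3/2)·D − 2·D^2, i.e. c_0 = -4, c_1 = -3/2, c_2 = -2


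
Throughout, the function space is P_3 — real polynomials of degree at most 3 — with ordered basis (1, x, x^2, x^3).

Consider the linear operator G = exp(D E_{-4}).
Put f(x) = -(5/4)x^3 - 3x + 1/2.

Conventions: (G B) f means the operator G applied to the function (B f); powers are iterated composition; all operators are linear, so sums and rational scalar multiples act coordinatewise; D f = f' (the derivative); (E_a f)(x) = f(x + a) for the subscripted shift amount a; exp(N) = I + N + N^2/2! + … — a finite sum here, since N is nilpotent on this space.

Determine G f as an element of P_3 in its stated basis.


g(x) = -(5/4)x^3 - (15/4)x^2 + (93/4)x - 135/4

order-1 term: -(15/4)x^2 + 30x - 63
order-2 term: -(15/4)x + 30
order-3 term: -5/4
the series for exp(D E_{-4}) f terminates at order 3
exp(D E_{-4}) f = -(5/4)x^3 - (15/4)x^2 + (93/4)x - 135/4


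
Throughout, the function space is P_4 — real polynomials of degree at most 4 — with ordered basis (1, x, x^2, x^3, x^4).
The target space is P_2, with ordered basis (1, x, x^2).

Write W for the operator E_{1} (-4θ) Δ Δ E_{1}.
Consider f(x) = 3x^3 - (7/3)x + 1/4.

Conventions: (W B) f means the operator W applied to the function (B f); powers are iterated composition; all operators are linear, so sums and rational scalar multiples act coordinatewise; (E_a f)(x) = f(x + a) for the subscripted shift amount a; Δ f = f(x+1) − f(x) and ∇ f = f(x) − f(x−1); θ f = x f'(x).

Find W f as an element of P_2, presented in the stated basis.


g(x) = -72x - 72

E_{1} f = 3x^3 + 9x^2 + (20/3)x + 11/12
Δ E_{1} f = 9x^2 + 27x + 56/3
Δ Δ E_{1} f = 18x + 36
θ (Δ Δ E_{1}) f = 18x
(-4θ) (Δ Δ E_{1}) f = -72x
E_{1} (-4θ) (Δ Δ E_{1}) f = -72x - 72


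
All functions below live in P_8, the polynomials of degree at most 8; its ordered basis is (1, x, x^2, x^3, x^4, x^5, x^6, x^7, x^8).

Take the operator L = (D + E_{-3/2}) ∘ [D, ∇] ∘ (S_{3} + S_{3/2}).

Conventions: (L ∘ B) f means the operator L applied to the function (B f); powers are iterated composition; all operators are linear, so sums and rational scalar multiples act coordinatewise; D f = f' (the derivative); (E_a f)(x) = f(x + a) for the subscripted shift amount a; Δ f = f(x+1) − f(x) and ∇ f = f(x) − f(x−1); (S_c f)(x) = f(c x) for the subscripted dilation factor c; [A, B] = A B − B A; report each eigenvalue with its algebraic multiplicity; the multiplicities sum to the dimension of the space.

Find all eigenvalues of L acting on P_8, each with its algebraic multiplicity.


λ = 0 (multiplicity 9)

image of 1: 0
image of x: 0
image of x^2: 0
image of x^3: 0
image of x^4: 0
image of x^5: 0
image of x^6: 0
image of x^7: 0
image of x^8: 0
the matrix is upper triangular; its diagonal is (0, 0, 0, 0, 0, 0, 0, 0, 0)
for a triangular matrix the eigenvalues are the diagonal entries, with algebraic multiplicity their repetition count


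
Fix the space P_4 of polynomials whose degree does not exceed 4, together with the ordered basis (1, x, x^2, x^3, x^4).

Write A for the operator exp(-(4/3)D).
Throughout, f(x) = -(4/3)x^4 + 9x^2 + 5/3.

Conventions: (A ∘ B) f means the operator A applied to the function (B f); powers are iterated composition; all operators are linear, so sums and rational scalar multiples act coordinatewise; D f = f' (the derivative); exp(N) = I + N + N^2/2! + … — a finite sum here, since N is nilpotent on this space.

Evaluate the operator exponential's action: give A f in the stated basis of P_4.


g(x) = -(4/3)x^4 + (64/9)x^3 - (47/9)x^2 - (920/81)x + 3269/243

order-1 term: (64/9)x^3 - 24x
order-2 term: -(128/9)x^2 + 16
order-3 term: (1024/81)x
order-4 term: -1024/243
the series for exp(-(4/3)D) f terminates at order 4
exp(-(4/3)D) f = -(4/3)x^4 + (64/9)x^3 - (47/9)x^2 - (920/81)x + 3269/243


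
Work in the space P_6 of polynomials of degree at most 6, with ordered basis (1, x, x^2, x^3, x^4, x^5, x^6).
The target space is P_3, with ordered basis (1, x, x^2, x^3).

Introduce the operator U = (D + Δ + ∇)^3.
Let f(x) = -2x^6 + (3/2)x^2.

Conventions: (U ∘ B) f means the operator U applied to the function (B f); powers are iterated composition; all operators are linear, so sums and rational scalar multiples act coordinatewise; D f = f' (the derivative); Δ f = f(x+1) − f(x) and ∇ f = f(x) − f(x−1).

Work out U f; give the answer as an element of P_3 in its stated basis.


D f = -12x^5 + 3x
Δ f = -12x^5 - 30x^4 - 40x^3 - 30x^2 - 9x - 1/2
∇ f = -12x^5 + 30x^4 - 40x^3 + 30x^2 - 9x + 1/2
(D + Δ + ∇) f = -36x^5 - 80x^3 - 15x
D (D + Δ + ∇) f = -180x^4 - 240x^2 - 15
Δ (D + Δ + ∇) f = -180x^4 - 360x^3 - 600x^2 - 420x - 131
∇ (D + Δ + ∇) f = -180x^4 + 360x^3 - 600x^2 + 420x - 131
(D + Δ + ∇) (D + Δ + ∇) f = -540x^4 - 1440x^2 - 277
D (D + Δ + ∇) (D + Δ + ∇) f = -2160x^3 - 2880x
Δ (D + Δ + ∇) (D + Δ + ∇) f = -2160x^3 - 3240x^2 - 5040x - 1980
∇ (D + Δ + ∇) (D + Δ + ∇) f = -2160x^3 + 3240x^2 - 5040x + 1980
(D + Δ + ∇) (D + Δ + ∇) (D + Δ + ∇) f = -6480x^3 - 12960x

the image equals g(x) = -6480x^3 - 12960x


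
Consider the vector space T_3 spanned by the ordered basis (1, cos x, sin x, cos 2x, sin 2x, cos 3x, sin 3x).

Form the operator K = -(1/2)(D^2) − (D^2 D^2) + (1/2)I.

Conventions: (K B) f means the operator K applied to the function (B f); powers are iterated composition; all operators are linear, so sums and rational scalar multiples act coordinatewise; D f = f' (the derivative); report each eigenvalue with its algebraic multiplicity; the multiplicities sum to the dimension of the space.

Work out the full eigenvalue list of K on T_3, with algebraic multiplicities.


image of 1: 1/2
image of cos x: 0
image of sin x: 0
image of cos 2x: -(27/2)cos 2x
image of sin 2x: -(27/2)sin 2x
image of cos 3x: -76cos 3x
image of sin 3x: -76sin 3x
the matrix is diagonal; its diagonal is (1/2, 0, 0, -27/2, -27/2, -76, -76)
for a triangular matrix the eigenvalues are the diagonal entries, with algebraic multiplicity their repetition count

λ = -76 (multiplicity 2), λ = -27/2 (multiplicity 2), λ = 0 (multiplicity 2), λ = 1/2 (multiplicity 1)


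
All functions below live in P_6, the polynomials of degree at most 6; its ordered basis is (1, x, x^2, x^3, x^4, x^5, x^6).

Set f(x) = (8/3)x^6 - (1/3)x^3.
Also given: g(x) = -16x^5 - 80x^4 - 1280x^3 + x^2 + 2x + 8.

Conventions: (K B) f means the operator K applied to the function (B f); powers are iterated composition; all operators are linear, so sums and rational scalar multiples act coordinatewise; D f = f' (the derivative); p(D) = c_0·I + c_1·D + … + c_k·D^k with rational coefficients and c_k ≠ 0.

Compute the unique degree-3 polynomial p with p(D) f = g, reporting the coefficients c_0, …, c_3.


p(D) = -D − D^2 − 4·D^3, i.e. c_0 = 0, c_1 = -1, c_2 = -1, c_3 = -4

D^0 f = (8/3)x^6 - (1/3)x^3
D^1 f = 16x^5 - x^2
D^2 f = 80x^4 - 2x
D^3 f = 320x^3 - 2
matching coefficients of g against c_0 f + c_1 Df + … from the top degree down determines the c_i
solution: c_0 = 0, c_1 = -1, c_2 = -1, c_3 = -4


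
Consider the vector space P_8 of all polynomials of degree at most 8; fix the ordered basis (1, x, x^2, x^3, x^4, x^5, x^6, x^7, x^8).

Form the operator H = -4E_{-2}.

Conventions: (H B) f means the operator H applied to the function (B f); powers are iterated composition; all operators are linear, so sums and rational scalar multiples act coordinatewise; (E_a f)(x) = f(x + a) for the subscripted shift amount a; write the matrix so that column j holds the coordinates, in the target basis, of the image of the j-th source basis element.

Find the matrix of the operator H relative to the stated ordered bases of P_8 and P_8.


image of 1: -4
image of x: -4x + 8
image of x^2: -4x^2 + 16x - 16
image of x^3: -4x^3 + 24x^2 - 48x + 32
image of x^4: -4x^4 + 32x^3 - 96x^2 + 128x - 64
image of x^5: -4x^5 + 40x^4 - 160x^3 + 320x^2 - 320x + 128
image of x^6: -4x^6 + 48x^5 - 240x^4 + 640x^3 - 960x^2 + 768x - 256
image of x^7: -4x^7 + 56x^6 - 336x^5 + 1120x^4 - 2240x^3 + 2688x^2 - 1792x + 512
image of x^8: -4x^8 + 64x^7 - 448x^6 + 1792x^5 - 4480x^4 + 7168x^3 - 7168x^2 + 4096x - 1024
each image's coordinates form column j of the matrix

the matrix is [[-4, 8, -16, 32, -64, 128, -256, 512, -1024]; [0, -4, 16, -48, 128, -320, 768, -1792, 4096]; [0, 0, -4, 24, -96, 320, -960, 2688, -7168]; [0, 0, 0, -4, 32, -160, 640, -2240, 7168]; [0, 0, 0, 0, -4, 40, -240, 1120, -4480]; [0, 0, 0, 0, 0, -4, 48, -336, 1792]; [0, 0, 0, 0, 0, 0, -4, 56, -448]; [0, 0, 0, 0, 0, 0, 0, -4, 64]; [0, 0, 0, 0, 0, 0, 0, 0, -4]] (rows listed top to bottom)


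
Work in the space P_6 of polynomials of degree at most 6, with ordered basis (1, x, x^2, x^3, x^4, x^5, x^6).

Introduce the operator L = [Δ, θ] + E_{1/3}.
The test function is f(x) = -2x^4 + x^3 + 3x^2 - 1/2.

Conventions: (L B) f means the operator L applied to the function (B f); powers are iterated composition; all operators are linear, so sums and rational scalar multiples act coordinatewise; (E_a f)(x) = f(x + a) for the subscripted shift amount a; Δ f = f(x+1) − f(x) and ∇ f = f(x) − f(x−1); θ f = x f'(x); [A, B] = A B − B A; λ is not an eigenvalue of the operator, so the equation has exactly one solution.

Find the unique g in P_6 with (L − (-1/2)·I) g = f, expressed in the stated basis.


the image equals g(x) = -(4/3)x^4 + (146/27)x^3 - (94/81)x^2 - (7268/729)x + 18241/6561

write g with unknown coordinates in the stated basis and equate coefficients in (L − (-1/2)·I) g = f
solving from the highest basis element down gives g = -(4/3)x^4 + (146/27)x^3 - (94/81)x^2 - (7268/729)x + 18241/6561
check: L g = -(4/3)x^4 - (46/27)x^3 + (290/81)x^2 + (3634/729)x - 12401/6561
so L g − (-1/2)·g = -2x^4 + x^3 + 3x^2 - 1/2 = f ✓


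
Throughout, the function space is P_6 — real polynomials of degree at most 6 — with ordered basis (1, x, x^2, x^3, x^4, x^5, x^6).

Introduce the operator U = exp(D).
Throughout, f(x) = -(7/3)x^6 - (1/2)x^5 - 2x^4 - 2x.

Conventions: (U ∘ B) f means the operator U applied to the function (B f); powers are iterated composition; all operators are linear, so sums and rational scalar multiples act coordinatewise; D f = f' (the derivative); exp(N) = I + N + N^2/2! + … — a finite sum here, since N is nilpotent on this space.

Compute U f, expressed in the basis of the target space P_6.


g(x) = -(7/3)x^6 - (29/2)x^5 - (79/2)x^4 - (179/3)x^3 - 52x^2 - (53/2)x - 41/6

order-1 term: -14x^5 - (5/2)x^4 - 8x^3 - 2
order-2 term: -35x^4 - 5x^3 - 12x^2
order-3 term: -(140/3)x^3 - 5x^2 - 8x
order-4 term: -35x^2 - (5/2)x - 2
order-5 term: -14x - 1/2
order-6 term: -7/3
the series for exp(D) f terminates at order 6
exp(D) f = -(7/3)x^6 - (29/2)x^5 - (79/2)x^4 - (179/3)x^3 - 52x^2 - (53/2)x - 41/6


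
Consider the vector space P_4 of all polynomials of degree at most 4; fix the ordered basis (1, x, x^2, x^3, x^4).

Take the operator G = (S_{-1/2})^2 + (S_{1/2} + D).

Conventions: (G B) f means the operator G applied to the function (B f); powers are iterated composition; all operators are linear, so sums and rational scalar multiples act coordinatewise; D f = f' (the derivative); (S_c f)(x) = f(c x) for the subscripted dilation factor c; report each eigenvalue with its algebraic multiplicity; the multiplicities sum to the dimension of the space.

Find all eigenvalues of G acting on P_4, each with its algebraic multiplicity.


λ = 17/256 (multiplicity 1), λ = 9/64 (multiplicity 1), λ = 5/16 (multiplicity 1), λ = 3/4 (multiplicity 1), λ = 2 (multiplicity 1)

image of 1: 2
image of x: (3/4)x + 1
image of x^2: (5/16)x^2 + 2x
image of x^3: (9/64)x^3 + 3x^2
image of x^4: (17/256)x^4 + 4x^3
the matrix is upper triangular; its diagonal is (2, 3/4, 5/16, 9/64, 17/256)
for a triangular matrix the eigenvalues are the diagonal entries, with algebraic multiplicity their repetition count


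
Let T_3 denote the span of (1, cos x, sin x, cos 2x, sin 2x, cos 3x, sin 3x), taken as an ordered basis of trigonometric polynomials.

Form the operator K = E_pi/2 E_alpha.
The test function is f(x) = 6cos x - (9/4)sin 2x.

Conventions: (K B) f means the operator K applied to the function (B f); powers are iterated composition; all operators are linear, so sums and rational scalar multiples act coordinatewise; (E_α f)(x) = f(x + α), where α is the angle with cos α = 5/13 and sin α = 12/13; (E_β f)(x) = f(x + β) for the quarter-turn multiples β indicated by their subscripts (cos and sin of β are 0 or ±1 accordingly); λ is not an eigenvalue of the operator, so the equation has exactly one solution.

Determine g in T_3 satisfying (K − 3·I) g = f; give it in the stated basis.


the image equals g(x) = -(153/101)cos x + (15/101)sin x - (135/488)cos 2x + (873/976)sin 2x

write g with unknown coordinates in the stated basis and equate coefficients in (K − 3·I) g = f
solving from the highest basis element down gives g = -(153/101)cos x + (15/101)sin x - (135/488)cos 2x + (873/976)sin 2x
check: K g = (147/101)cos x + (45/101)sin x - (405/488)cos 2x + (423/976)sin 2x
so K g − 3·g = 6cos x - (9/4)sin 2x = f ✓


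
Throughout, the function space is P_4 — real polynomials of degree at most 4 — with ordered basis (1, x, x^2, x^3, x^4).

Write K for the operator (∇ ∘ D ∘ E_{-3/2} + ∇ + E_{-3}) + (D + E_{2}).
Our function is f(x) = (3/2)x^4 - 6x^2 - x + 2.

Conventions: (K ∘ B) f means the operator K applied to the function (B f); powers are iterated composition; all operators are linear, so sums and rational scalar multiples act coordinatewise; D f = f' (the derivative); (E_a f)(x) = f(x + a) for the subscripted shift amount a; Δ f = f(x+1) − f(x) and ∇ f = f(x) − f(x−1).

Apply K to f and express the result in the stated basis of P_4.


E_{-3/2} f = (3/2)x^4 - 9x^3 + (57/4)x^2 - (13/4)x - 77/32
D E_{-3/2} f = 6x^3 - 27x^2 + (57/2)x - 13/4
∇ D E_{-3/2} f = 18x^2 - 72x + 123/2
∇ f = 6x^3 - 9x^2 - 6x + 7/2
E_{-3} f = (3/2)x^4 - 18x^3 + 75x^2 - 127x + 145/2
(∇ ∘ D ∘ E_{-3/2} + ∇ + E_{-3}) f = (3/2)x^4 - 12x^3 + 84x^2 - 205x + 275/2
D f = 6x^3 - 12x - 1
E_{2} f = (3/2)x^4 + 12x^3 + 30x^2 + 23x
(D + E_{2}) f = (3/2)x^4 + 18x^3 + 30x^2 + 11x - 1
((∇ ∘ D ∘ E_{-3/2} + ∇ + E_{-3}) + (D + E_{2})) f = 3x^4 + 6x^3 + 114x^2 - 194x + 273/2

g(x) = 3x^4 + 6x^3 + 114x^2 - 194x + 273/2


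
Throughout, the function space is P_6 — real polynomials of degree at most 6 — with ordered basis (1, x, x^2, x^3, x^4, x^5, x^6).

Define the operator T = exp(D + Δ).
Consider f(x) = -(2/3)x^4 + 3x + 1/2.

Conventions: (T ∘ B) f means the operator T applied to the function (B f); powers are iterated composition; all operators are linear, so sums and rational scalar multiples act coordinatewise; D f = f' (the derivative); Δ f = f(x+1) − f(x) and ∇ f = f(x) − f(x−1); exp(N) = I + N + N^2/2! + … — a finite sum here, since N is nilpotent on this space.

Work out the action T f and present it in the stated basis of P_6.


the result is g(x) = -(2/3)x^4 - (16/3)x^3 - 20x^2 - 37x - 169/6

order-1 term: -(16/3)x^3 - 4x^2 - (8/3)x + 16/3
order-2 term: -16x^2 - 16x - 22/3
order-3 term: -(64/3)x - 16
order-4 term: -32/3
the series for exp(D + Δ) f terminates at order 4
exp(D + Δ) f = -(2/3)x^4 - (16/3)x^3 - 20x^2 - 37x - 169/6


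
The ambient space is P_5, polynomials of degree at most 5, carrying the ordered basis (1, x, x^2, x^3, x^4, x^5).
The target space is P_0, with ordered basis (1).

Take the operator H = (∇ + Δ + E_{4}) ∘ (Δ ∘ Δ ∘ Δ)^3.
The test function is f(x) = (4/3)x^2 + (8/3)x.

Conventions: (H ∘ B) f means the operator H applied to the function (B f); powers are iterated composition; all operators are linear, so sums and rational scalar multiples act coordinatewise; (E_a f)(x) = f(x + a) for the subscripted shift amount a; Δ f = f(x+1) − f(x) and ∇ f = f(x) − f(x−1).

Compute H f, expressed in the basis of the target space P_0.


Δ f = (8/3)x + 4
Δ Δ f = 8/3
Δ Δ Δ f = 0
Δ (Δ ∘ Δ ∘ Δ) f = 0
Δ Δ (Δ ∘ Δ ∘ Δ) f = 0
Δ Δ Δ (Δ ∘ Δ ∘ Δ) f = 0
Δ (Δ ∘ Δ ∘ Δ) (Δ ∘ Δ ∘ Δ) f = 0
Δ Δ (Δ ∘ Δ ∘ Δ) (Δ ∘ Δ ∘ Δ) f = 0
Δ Δ Δ (Δ ∘ Δ ∘ Δ) (Δ ∘ Δ ∘ Δ) f = 0
∇ (Δ ∘ Δ ∘ Δ)^3 f = 0
Δ (Δ ∘ Δ ∘ Δ)^3 f = 0
E_{4} (Δ ∘ Δ ∘ Δ)^3 f = 0
(∇ + Δ + E_{4}) (Δ ∘ Δ ∘ Δ)^3 f = 0

g(x) = 0


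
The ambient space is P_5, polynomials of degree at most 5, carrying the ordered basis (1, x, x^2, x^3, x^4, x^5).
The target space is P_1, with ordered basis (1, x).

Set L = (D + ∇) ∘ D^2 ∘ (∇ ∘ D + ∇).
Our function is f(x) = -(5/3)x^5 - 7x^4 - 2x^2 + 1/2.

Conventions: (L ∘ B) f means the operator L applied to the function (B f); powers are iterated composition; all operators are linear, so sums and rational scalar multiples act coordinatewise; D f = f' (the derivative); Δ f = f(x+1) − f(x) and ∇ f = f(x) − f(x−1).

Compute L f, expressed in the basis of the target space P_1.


D f = -(25/3)x^4 - 28x^3 - 4x
∇ D f = -(100/3)x^3 - 34x^2 + (152/3)x - 71/3
∇ f = -(25/3)x^4 - (34/3)x^3 + (76/3)x^2 - (71/3)x + 22/3
(∇ ∘ D + ∇) f = -(25/3)x^4 - (134/3)x^3 - (26/3)x^2 + 27x - 49/3
D (∇ ∘ D + ∇) f = -(100/3)x^3 - 134x^2 - (52/3)x + 27
D D (∇ ∘ D + ∇) f = -100x^2 - 268x - 52/3
D D^2 (∇ ∘ D + ∇) f = -200x - 268
∇ D^2 (∇ ∘ D + ∇) f = -200x - 168
(D + ∇) D^2 (∇ ∘ D + ∇) f = -400x - 436

g(x) = -400x - 436


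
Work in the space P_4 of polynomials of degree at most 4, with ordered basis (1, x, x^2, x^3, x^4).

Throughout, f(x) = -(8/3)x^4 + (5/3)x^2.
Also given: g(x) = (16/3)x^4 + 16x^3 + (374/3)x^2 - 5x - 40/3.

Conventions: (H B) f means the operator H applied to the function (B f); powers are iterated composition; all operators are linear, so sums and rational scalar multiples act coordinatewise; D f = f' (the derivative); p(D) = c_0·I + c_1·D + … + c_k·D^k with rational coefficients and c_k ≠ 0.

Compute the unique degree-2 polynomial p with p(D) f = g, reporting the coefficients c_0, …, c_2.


p(D) = -2·I − (3/2)·D − 4·D^2, i.e. c_0 = -2, c_1 = -3/2, c_2 = -4

D^0 f = -(8/3)x^4 + (5/3)x^2
D^1 f = -(32/3)x^3 + (10/3)x
D^2 f = -32x^2 + 10/3
matching coefficients of g against c_0 f + c_1 Df + … from the top degree down determines the c_i
solution: c_0 = -2, c_1 = -3/2, c_2 = -4


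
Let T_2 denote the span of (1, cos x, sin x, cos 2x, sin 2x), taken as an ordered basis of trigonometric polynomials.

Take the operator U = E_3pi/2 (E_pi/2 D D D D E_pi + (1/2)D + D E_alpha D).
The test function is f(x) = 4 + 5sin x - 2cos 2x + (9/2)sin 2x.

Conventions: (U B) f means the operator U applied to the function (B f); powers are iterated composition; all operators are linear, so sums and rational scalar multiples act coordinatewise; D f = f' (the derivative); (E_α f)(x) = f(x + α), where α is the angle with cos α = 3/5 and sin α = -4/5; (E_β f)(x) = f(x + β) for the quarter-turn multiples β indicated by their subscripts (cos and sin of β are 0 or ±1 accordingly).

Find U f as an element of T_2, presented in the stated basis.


the result is g(x) = 3cos x + (3/2)sin x - (2577/50)cos 2x + (1432/25)sin 2x

E_pi f = 4 - 5sin x - 2cos 2x + (9/2)sin 2x
D E_pi f = -5cos x + 9cos 2x + 4sin 2x
D (D E_pi) f = 5sin x + 8cos 2x - 18sin 2x
D D (D E_pi) f = 5cos x - 36cos 2x - 16sin 2x
D (D D) (D E_pi) f = -5sin x - 32cos 2x + 72sin 2x
E_pi/2 D (D D) (D E_pi) f = -5cos x + 32cos 2x - 72sin 2x
D f = 5cos x + 9cos 2x + 4sin 2x
((1/2)D) f = (5/2)cos x + (9/2)cos 2x + 2sin 2x
D f = 5cos x + 9cos 2x + 4sin 2x
E_alpha D f = 3cos x + 4sin x - (159/25)cos 2x + (188/25)sin 2x
D E_alpha D f = 4cos x - 3sin x + (376/25)cos 2x + (318/25)sin 2x
(E_pi/2 D D D D E_pi + (1/2)D + D E_alpha D) f = (3/2)cos x - 3sin x + (2577/50)cos 2x - (1432/25)sin 2x
E_3pi/2 (E_pi/2 D D D D E_pi + (1/2)D + D E_alpha D) f = 3cos x + (3/2)sin x - (2577/50)cos 2x + (1432/25)sin 2x
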